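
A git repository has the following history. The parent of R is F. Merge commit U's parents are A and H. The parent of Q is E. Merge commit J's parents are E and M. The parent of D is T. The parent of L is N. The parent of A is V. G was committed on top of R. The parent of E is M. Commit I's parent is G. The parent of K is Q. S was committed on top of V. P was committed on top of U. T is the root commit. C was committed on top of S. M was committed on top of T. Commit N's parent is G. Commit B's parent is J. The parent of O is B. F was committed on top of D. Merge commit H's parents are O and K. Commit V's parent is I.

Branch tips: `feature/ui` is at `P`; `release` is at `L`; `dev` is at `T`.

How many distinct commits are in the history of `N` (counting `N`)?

6

Walking parent pointers from N: reachable set = {D, F, G, N, R, T}.
That is 6 commits.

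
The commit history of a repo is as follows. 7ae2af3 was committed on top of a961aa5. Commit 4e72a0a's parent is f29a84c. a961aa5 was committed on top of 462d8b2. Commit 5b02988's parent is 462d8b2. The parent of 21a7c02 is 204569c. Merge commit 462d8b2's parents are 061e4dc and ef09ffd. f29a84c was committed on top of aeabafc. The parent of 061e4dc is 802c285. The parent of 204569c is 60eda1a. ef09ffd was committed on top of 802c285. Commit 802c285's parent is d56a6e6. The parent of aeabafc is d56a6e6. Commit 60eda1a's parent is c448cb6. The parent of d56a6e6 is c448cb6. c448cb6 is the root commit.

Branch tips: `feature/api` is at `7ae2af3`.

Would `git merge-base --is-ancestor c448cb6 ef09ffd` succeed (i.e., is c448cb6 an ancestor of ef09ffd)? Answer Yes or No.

Ancestors of ef09ffd (commits reachable by following parents): {802c285, c448cb6, d56a6e6, ef09ffd}.
c448cb6 is in that set, so it is an ancestor of ef09ffd.

Yes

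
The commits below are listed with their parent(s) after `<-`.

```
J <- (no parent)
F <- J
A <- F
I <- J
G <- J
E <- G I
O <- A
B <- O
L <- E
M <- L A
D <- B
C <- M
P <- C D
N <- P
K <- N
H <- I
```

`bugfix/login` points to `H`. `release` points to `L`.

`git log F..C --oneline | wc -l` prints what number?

7

Reachable from C: {A, C, E, F, G, I, J, L, M}.
Reachable from F: {F, J}.
In C's history but not F's: {A, C, E, G, I, L, M} — 7 commits.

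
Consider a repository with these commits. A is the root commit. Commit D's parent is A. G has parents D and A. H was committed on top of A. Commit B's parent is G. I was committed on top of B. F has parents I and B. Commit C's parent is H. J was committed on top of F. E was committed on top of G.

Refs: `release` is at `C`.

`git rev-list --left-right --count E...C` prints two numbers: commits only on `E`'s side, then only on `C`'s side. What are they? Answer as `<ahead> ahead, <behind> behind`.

3 ahead, 2 behind

Reachable from E: {A, D, E, G}.
Reachable from C: {A, C, H}.
Only in E's history (ahead): {D, E, G} — 3.
Only in C's history (behind): {C, H} — 2.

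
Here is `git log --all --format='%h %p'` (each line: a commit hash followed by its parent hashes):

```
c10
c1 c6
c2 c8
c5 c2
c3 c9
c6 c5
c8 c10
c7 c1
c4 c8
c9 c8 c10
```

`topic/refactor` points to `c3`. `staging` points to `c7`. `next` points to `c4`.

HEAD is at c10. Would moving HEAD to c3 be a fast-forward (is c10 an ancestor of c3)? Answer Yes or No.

A fast-forward from c10 to c3 is possible iff c10 is an ancestor of c3.
Ancestors of c3: {c10, c3, c8, c9}.
c10 is among them, so fast-forward is possible.

Yes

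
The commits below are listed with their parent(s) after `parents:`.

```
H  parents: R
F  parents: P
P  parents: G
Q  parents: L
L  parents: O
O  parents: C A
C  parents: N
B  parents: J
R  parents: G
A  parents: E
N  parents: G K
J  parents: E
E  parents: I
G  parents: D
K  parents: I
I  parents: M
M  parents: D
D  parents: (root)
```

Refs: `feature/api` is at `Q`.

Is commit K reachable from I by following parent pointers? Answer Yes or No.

No

Ancestors of I: {D, I, M}.
K is not in that set, so it is not an ancestor of I.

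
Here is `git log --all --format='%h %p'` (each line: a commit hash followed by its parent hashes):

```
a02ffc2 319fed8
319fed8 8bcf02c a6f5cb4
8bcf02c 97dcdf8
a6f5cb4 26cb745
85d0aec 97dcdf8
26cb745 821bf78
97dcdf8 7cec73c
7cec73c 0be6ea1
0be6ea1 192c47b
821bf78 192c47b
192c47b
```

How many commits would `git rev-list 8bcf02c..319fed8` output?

4

Reachable from 319fed8: {0be6ea1, 192c47b, 26cb745, 319fed8, 7cec73c, 821bf78, 8bcf02c, 97dcdf8, a6f5cb4}.
Reachable from 8bcf02c: {0be6ea1, 192c47b, 7cec73c, 8bcf02c, 97dcdf8}.
In 319fed8's history but not 8bcf02c's: {26cb745, 319fed8, 821bf78, a6f5cb4} — 4 commits.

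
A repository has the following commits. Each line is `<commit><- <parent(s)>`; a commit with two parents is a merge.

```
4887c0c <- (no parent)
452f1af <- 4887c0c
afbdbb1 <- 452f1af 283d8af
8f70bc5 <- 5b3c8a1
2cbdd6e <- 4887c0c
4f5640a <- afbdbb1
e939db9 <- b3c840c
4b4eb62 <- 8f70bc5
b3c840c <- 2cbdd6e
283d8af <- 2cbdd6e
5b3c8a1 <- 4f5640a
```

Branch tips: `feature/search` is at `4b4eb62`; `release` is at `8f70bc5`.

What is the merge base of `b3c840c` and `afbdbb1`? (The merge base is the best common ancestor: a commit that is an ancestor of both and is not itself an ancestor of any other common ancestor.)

2cbdd6e

Ancestors of b3c840c: {2cbdd6e, 4887c0c, b3c840c}.
Ancestors of afbdbb1: {283d8af, 2cbdd6e, 452f1af, 4887c0c, afbdbb1}.
Common ancestors: {2cbdd6e, 4887c0c}.
Among these, 2cbdd6e is not an ancestor of any other common ancestor — it is the merge base.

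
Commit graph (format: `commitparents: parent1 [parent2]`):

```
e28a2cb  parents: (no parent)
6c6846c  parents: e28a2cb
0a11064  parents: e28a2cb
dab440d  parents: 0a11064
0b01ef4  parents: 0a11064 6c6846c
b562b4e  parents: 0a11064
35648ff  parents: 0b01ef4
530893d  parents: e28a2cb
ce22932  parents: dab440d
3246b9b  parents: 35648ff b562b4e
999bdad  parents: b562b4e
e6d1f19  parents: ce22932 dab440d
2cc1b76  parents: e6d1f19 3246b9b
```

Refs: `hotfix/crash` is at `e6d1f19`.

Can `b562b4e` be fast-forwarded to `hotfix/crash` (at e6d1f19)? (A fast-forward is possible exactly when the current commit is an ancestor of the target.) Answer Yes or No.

A fast-forward from b562b4e to e6d1f19 is possible iff b562b4e is an ancestor of e6d1f19.
Ancestors of e6d1f19: {0a11064, ce22932, dab440d, e28a2cb, e6d1f19}.
b562b4e is not among them, so fast-forward is not possible.

No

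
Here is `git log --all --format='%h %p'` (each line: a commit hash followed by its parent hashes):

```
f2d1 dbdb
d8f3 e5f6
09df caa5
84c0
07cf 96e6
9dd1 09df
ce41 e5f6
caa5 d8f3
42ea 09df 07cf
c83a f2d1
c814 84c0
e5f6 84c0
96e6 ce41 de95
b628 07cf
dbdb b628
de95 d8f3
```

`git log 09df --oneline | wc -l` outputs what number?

Walking parent pointers from 09df: reachable set = {09df, 84c0, caa5, d8f3, e5f6}.
That is 5 commits.

5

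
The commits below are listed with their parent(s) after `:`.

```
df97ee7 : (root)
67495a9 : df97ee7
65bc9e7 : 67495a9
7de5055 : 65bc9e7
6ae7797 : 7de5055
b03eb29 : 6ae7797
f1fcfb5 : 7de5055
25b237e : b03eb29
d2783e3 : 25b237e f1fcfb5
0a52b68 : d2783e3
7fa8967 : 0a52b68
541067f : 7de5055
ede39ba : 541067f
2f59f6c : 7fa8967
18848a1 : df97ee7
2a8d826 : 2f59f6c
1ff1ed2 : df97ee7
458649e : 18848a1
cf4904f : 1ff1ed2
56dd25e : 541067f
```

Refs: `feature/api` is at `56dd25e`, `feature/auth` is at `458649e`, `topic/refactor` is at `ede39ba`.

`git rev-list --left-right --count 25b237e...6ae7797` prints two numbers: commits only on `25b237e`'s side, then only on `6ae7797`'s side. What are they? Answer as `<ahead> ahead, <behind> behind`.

Reachable from 25b237e: {25b237e, 65bc9e7, 67495a9, 6ae7797, 7de5055, b03eb29, df97ee7}.
Reachable from 6ae7797: {65bc9e7, 67495a9, 6ae7797, 7de5055, df97ee7}.
Only in 25b237e's history (ahead): {25b237e, b03eb29} — 2.
Only in 6ae7797's history (behind): {} — 0.

2 ahead, 0 behind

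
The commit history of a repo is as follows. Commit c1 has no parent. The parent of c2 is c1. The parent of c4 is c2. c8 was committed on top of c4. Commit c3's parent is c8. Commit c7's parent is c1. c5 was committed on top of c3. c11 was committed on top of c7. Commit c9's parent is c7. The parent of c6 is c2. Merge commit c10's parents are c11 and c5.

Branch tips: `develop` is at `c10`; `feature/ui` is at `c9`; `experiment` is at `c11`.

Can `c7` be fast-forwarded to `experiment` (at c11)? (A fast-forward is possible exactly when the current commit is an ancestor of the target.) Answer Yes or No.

A fast-forward from c7 to c11 is possible iff c7 is an ancestor of c11.
Ancestors of c11: {c1, c11, c7}.
c7 is among them, so fast-forward is possible.

Yes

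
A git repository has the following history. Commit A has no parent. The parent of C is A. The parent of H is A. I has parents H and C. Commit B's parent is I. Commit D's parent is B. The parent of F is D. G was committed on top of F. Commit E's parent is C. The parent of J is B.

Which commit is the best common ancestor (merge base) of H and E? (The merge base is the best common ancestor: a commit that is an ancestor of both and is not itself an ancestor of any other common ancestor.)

A

Ancestors of H: {A, H}.
Ancestors of E: {A, C, E}.
Common ancestors: {A}.
The only common ancestor is A, so it is the merge base.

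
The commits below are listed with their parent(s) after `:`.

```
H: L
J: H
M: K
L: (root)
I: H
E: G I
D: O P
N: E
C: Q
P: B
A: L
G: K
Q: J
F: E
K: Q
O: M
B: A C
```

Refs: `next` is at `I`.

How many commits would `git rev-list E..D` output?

7

Reachable from D: {A, B, C, D, H, J, K, L, M, O, P, Q}.
Reachable from E: {E, G, H, I, J, K, L, Q}.
In D's history but not E's: {A, B, C, D, M, O, P} — 7 commits.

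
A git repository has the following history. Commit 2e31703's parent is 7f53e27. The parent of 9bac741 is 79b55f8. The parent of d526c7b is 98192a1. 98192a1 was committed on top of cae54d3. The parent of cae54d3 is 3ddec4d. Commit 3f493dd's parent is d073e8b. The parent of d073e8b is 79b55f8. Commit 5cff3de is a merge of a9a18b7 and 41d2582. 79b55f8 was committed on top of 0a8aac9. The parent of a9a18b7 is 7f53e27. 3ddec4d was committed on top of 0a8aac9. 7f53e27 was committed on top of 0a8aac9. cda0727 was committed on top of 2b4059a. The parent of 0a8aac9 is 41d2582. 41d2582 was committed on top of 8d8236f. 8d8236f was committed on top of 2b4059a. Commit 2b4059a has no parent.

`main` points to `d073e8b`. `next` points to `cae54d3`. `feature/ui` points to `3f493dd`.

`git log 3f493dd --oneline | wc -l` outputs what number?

7

Walking parent pointers from 3f493dd: reachable set = {0a8aac9, 2b4059a, 3f493dd, 41d2582, 79b55f8, 8d8236f, d073e8b}.
That is 7 commits.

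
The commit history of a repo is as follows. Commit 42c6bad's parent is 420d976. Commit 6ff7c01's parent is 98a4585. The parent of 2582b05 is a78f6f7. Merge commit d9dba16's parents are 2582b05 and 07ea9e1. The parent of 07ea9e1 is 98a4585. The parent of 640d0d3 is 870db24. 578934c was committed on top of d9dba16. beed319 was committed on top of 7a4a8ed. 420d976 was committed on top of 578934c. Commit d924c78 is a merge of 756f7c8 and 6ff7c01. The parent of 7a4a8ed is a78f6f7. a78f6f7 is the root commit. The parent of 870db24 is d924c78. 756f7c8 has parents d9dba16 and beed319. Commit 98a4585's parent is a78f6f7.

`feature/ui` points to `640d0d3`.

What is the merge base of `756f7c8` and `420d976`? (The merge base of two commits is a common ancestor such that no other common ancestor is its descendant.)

Ancestors of 756f7c8: {07ea9e1, 2582b05, 756f7c8, 7a4a8ed, 98a4585, a78f6f7, beed319, d9dba16}.
Ancestors of 420d976: {07ea9e1, 2582b05, 420d976, 578934c, 98a4585, a78f6f7, d9dba16}.
Common ancestors: {07ea9e1, 2582b05, 98a4585, a78f6f7, d9dba16}.
Among these, d9dba16 is not an ancestor of any other common ancestor — it is the merge base.

d9dba16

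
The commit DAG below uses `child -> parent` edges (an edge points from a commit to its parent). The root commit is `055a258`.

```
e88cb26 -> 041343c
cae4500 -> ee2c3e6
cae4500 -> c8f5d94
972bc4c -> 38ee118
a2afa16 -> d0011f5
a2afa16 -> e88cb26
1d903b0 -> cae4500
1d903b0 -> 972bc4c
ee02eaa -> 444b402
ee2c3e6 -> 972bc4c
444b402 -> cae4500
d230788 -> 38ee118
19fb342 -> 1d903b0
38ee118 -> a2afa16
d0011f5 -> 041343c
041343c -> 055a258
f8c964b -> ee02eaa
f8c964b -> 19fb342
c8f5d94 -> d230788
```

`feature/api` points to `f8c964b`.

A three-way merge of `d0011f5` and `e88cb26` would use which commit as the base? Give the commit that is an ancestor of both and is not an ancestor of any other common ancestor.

Ancestors of d0011f5: {041343c, 055a258, d0011f5}.
Ancestors of e88cb26: {041343c, 055a258, e88cb26}.
Common ancestors: {041343c, 055a258}.
Among these, 041343c is not an ancestor of any other common ancestor — it is the merge base.

041343c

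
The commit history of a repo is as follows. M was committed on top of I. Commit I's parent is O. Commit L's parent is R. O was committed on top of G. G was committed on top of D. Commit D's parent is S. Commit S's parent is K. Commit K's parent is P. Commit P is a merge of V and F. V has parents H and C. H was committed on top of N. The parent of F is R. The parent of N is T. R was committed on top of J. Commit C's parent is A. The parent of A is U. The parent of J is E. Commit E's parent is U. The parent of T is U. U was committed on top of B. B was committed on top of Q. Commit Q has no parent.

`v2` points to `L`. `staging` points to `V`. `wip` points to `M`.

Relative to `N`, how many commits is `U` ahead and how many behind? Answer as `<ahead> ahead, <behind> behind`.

Reachable from U: {B, Q, U}.
Reachable from N: {B, N, Q, T, U}.
Only in U's history (ahead): {} — 0.
Only in N's history (behind): {N, T} — 2.

0 ahead, 2 behind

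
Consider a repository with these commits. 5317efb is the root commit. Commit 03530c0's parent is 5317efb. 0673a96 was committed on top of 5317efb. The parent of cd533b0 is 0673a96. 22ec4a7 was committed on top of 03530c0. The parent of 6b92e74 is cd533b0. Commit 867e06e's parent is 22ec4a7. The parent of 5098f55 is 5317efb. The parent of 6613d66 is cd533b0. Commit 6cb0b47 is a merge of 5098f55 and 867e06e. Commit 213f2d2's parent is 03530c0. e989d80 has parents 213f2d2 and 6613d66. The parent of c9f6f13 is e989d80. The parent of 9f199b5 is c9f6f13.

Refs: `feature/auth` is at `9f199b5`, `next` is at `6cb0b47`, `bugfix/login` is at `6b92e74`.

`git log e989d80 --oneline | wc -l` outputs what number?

7

Walking parent pointers from e989d80: reachable set = {03530c0, 0673a96, 213f2d2, 5317efb, 6613d66, cd533b0, e989d80}.
That is 7 commits.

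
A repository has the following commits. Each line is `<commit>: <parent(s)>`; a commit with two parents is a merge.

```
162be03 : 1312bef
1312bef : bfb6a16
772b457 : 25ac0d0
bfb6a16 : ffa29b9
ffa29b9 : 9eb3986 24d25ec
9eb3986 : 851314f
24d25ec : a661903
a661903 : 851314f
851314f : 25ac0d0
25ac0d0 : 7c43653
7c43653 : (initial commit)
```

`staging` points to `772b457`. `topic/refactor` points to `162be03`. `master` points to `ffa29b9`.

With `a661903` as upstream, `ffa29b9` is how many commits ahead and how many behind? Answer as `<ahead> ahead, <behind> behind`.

3 ahead, 0 behind

Reachable from ffa29b9: {24d25ec, 25ac0d0, 7c43653, 851314f, 9eb3986, a661903, ffa29b9}.
Reachable from a661903: {25ac0d0, 7c43653, 851314f, a661903}.
Only in ffa29b9's history (ahead): {24d25ec, 9eb3986, ffa29b9} — 3.
Only in a661903's history (behind): {} — 0.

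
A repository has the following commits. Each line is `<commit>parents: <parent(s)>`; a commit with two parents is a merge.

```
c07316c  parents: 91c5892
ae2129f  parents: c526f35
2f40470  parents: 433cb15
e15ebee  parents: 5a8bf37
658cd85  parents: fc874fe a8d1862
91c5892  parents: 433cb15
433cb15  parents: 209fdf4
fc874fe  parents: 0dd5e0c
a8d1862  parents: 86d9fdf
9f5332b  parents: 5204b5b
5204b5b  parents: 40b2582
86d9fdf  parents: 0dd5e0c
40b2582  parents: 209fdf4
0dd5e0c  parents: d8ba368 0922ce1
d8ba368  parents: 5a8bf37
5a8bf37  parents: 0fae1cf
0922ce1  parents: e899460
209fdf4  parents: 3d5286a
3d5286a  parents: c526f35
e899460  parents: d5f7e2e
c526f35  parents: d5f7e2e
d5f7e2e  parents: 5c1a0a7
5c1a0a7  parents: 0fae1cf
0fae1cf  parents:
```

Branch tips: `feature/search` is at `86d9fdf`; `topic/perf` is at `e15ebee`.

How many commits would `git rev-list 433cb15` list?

7

Walking parent pointers from 433cb15: reachable set = {0fae1cf, 209fdf4, 3d5286a, 433cb15, 5c1a0a7, c526f35, d5f7e2e}.
That is 7 commits.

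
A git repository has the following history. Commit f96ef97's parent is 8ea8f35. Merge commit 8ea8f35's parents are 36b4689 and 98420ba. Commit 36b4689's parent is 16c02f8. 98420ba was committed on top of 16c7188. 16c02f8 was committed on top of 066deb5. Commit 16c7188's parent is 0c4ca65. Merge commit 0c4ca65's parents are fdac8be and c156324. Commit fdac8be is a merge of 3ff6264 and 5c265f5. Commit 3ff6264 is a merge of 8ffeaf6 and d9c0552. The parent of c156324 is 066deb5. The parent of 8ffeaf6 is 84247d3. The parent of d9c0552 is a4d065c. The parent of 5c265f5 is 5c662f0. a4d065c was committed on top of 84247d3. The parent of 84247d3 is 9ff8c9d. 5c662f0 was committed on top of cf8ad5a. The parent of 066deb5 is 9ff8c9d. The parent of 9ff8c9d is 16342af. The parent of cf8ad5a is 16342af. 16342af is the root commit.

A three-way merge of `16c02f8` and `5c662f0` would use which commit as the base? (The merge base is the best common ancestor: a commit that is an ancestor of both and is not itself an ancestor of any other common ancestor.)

Ancestors of 16c02f8: {066deb5, 16342af, 16c02f8, 9ff8c9d}.
Ancestors of 5c662f0: {16342af, 5c662f0, cf8ad5a}.
Common ancestors: {16342af}.
The only common ancestor is 16342af, so it is the merge base.

16342af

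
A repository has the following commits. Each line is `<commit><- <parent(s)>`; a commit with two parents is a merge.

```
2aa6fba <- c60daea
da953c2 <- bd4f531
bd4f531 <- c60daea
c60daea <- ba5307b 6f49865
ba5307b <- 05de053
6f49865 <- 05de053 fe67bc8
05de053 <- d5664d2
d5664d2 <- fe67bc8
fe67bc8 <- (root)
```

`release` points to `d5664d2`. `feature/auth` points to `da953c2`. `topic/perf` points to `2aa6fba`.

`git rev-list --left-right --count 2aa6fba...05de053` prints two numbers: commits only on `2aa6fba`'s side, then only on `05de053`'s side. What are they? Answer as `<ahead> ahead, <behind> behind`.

4 ahead, 0 behind

Reachable from 2aa6fba: {05de053, 2aa6fba, 6f49865, ba5307b, c60daea, d5664d2, fe67bc8}.
Reachable from 05de053: {05de053, d5664d2, fe67bc8}.
Only in 2aa6fba's history (ahead): {2aa6fba, 6f49865, ba5307b, c60daea} — 4.
Only in 05de053's history (behind): {} — 0.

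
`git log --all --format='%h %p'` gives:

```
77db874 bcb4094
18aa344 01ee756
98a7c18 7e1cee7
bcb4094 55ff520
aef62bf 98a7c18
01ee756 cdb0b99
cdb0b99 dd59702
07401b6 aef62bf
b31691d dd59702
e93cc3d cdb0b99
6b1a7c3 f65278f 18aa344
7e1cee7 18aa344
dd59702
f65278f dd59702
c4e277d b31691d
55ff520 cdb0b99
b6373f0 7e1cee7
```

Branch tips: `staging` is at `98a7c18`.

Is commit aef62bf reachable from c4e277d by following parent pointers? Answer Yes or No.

No

Ancestors of c4e277d: {b31691d, c4e277d, dd59702}.
aef62bf is not in that set, so it is not an ancestor of c4e277d.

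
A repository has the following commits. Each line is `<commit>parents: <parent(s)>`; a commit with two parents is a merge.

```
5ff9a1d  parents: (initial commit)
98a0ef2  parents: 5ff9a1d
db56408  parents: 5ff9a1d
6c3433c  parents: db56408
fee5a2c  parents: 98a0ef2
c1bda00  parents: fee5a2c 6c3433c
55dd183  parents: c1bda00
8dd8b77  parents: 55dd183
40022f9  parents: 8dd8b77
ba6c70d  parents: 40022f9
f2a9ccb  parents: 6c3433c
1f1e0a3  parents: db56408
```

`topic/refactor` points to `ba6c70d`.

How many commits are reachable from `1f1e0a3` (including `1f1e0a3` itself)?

Walking parent pointers from 1f1e0a3: reachable set = {1f1e0a3, 5ff9a1d, db56408}.
That is 3 commits.

3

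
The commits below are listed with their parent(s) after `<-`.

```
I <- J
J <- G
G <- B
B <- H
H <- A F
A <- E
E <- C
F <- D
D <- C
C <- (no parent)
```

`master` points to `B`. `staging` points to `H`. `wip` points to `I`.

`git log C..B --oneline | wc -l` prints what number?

6

Reachable from B: {A, B, C, D, E, F, H}.
Reachable from C: {C}.
In B's history but not C's: {A, B, D, E, F, H} — 6 commits.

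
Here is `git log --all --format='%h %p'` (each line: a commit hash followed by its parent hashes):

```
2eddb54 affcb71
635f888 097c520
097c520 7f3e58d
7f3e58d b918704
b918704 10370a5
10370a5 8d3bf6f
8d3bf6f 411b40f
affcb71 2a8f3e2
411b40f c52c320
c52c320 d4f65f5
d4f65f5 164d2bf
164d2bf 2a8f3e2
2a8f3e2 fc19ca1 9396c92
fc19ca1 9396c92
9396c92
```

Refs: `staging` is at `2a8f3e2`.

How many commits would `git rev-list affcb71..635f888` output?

10

Reachable from 635f888: {097c520, 10370a5, 164d2bf, 2a8f3e2, 411b40f, 635f888, 7f3e58d, 8d3bf6f, 9396c92, b918704, c52c320, d4f65f5, fc19ca1}.
Reachable from affcb71: {2a8f3e2, 9396c92, affcb71, fc19ca1}.
In 635f888's history but not affcb71's: {097c520, 10370a5, 164d2bf, 411b40f, 635f888, 7f3e58d, 8d3bf6f, b918704, c52c320, d4f65f5} — 10 commits.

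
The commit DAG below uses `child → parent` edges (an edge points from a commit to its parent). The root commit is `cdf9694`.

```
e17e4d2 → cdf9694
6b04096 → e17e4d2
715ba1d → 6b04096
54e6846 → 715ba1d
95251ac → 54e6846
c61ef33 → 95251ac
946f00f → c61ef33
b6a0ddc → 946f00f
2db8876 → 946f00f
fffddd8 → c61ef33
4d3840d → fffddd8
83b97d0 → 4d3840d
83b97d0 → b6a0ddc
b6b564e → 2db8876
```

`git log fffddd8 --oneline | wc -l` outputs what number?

8

Walking parent pointers from fffddd8: reachable set = {54e6846, 6b04096, 715ba1d, 95251ac, c61ef33, cdf9694, e17e4d2, fffddd8}.
That is 8 commits.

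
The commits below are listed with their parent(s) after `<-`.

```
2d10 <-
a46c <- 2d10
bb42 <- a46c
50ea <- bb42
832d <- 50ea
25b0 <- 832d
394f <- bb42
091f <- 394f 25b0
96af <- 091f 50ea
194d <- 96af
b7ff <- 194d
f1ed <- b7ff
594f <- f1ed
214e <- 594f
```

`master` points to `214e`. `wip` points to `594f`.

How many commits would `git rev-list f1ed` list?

Walking parent pointers from f1ed: reachable set = {091f, 194d, 25b0, 2d10, 394f, 50ea, 832d, 96af, a46c, b7ff, bb42, f1ed}.
That is 12 commits.

12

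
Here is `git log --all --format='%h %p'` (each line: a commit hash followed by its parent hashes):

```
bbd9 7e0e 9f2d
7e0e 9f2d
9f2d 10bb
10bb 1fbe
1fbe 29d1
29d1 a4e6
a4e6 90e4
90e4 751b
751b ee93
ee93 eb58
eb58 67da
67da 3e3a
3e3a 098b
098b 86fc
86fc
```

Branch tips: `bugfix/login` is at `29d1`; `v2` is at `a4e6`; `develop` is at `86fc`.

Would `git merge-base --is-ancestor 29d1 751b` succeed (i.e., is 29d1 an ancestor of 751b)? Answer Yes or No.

Ancestors of 751b: {098b, 3e3a, 67da, 751b, 86fc, eb58, ee93}.
29d1 is not in that set, so it is not an ancestor of 751b.

No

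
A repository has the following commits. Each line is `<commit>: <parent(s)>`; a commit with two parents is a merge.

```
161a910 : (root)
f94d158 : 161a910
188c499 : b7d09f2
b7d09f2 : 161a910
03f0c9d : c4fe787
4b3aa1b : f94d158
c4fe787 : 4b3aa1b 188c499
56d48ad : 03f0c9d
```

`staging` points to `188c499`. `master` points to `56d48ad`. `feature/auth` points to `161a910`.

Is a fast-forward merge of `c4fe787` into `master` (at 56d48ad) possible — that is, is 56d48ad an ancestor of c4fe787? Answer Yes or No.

No

A fast-forward from 56d48ad to c4fe787 is possible iff 56d48ad is an ancestor of c4fe787.
Ancestors of c4fe787: {161a910, 188c499, 4b3aa1b, b7d09f2, c4fe787, f94d158}.
56d48ad is not among them, so fast-forward is not possible.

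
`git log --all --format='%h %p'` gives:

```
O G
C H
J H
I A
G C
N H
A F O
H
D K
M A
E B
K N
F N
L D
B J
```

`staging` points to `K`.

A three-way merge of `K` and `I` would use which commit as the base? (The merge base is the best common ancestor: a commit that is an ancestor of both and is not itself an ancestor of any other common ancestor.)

N

Ancestors of K: {H, K, N}.
Ancestors of I: {A, C, F, G, H, I, N, O}.
Common ancestors: {H, N}.
Among these, N is not an ancestor of any other common ancestor — it is the merge base.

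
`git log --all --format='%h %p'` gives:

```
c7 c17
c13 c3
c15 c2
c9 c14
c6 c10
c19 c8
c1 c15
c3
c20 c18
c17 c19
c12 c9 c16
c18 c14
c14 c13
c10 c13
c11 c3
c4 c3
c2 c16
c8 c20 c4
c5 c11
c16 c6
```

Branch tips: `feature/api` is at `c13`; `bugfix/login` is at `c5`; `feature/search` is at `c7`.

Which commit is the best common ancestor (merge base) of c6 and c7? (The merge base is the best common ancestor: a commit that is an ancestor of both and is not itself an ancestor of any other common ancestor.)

Ancestors of c6: {c10, c13, c3, c6}.
Ancestors of c7: {c13, c14, c17, c18, c19, c20, c3, c4, c7, c8}.
Common ancestors: {c13, c3}.
Among these, c13 is not an ancestor of any other common ancestor — it is the merge base.

c13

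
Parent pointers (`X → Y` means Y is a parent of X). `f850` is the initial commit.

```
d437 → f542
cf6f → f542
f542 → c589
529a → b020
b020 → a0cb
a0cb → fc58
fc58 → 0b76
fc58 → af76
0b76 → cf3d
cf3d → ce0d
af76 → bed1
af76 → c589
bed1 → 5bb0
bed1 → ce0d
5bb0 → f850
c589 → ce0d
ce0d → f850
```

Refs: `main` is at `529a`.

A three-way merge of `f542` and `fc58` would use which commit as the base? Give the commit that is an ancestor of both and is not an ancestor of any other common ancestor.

c589

Ancestors of f542: {c589, ce0d, f542, f850}.
Ancestors of fc58: {0b76, 5bb0, af76, bed1, c589, ce0d, cf3d, f850, fc58}.
Common ancestors: {c589, ce0d, f850}.
Among these, c589 is not an ancestor of any other common ancestor — it is the merge base.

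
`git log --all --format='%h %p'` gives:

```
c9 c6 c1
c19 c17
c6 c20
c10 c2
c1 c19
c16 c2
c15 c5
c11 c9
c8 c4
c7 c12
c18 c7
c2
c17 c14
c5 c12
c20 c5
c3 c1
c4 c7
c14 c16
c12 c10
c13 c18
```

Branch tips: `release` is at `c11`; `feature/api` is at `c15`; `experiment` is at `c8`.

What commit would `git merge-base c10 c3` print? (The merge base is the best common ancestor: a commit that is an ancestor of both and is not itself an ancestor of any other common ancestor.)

c2

Ancestors of c10: {c10, c2}.
Ancestors of c3: {c1, c14, c16, c17, c19, c2, c3}.
Common ancestors: {c2}.
The only common ancestor is c2, so it is the merge base.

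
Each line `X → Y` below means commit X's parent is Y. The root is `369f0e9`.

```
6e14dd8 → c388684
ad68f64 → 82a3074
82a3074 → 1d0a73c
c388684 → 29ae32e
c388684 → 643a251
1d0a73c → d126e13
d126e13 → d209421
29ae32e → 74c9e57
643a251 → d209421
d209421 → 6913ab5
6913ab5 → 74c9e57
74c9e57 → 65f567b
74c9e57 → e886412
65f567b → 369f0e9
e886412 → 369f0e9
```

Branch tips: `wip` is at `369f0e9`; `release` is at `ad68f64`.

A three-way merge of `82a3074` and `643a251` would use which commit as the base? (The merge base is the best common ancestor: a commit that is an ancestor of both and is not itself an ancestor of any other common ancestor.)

d209421

Ancestors of 82a3074: {1d0a73c, 369f0e9, 65f567b, 6913ab5, 74c9e57, 82a3074, d126e13, d209421, e886412}.
Ancestors of 643a251: {369f0e9, 643a251, 65f567b, 6913ab5, 74c9e57, d209421, e886412}.
Common ancestors: {369f0e9, 65f567b, 6913ab5, 74c9e57, d209421, e886412}.
Among these, d209421 is not an ancestor of any other common ancestor — it is the merge base.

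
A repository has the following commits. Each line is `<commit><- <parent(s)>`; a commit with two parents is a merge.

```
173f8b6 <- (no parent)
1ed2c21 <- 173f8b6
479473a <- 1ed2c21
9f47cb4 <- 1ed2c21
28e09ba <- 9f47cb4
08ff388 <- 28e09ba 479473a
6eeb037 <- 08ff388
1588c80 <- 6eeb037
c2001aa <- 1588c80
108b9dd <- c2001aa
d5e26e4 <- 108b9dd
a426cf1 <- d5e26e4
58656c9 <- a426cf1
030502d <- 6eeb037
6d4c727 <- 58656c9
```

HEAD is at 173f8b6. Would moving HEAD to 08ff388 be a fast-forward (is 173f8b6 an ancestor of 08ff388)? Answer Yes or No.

Yes

A fast-forward from 173f8b6 to 08ff388 is possible iff 173f8b6 is an ancestor of 08ff388.
Ancestors of 08ff388: {08ff388, 173f8b6, 1ed2c21, 28e09ba, 479473a, 9f47cb4}.
173f8b6 is among them, so fast-forward is possible.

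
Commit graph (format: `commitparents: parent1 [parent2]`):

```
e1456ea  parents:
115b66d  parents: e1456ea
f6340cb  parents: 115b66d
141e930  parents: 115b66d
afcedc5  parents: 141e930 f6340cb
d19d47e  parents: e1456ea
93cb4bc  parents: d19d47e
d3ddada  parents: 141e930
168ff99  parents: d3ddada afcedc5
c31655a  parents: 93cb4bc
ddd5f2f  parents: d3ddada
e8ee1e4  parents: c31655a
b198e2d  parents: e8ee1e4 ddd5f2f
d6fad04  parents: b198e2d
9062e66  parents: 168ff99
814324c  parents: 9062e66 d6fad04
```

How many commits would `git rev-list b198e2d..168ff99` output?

Reachable from 168ff99: {115b66d, 141e930, 168ff99, afcedc5, d3ddada, e1456ea, f6340cb}.
Reachable from b198e2d: {115b66d, 141e930, 93cb4bc, b198e2d, c31655a, d19d47e, d3ddada, ddd5f2f, e1456ea, e8ee1e4}.
In 168ff99's history but not b198e2d's: {168ff99, afcedc5, f6340cb} — 3 commits.

3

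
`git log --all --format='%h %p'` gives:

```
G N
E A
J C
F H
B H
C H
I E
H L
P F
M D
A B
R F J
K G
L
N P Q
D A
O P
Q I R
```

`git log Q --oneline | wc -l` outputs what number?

11

Walking parent pointers from Q: reachable set = {A, B, C, E, F, H, I, J, L, Q, R}.
That is 11 commits.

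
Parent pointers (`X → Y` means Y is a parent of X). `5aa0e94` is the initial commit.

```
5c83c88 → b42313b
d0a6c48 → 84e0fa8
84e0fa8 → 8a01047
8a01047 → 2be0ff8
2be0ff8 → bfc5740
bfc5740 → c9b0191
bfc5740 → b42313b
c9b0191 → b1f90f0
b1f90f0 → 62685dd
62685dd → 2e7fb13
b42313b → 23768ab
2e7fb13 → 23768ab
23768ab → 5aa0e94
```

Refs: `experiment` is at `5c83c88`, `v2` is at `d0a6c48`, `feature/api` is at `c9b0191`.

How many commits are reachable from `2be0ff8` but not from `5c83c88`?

6

Reachable from 2be0ff8: {23768ab, 2be0ff8, 2e7fb13, 5aa0e94, 62685dd, b1f90f0, b42313b, bfc5740, c9b0191}.
Reachable from 5c83c88: {23768ab, 5aa0e94, 5c83c88, b42313b}.
In 2be0ff8's history but not 5c83c88's: {2be0ff8, 2e7fb13, 62685dd, b1f90f0, bfc5740, c9b0191} — 6 commits.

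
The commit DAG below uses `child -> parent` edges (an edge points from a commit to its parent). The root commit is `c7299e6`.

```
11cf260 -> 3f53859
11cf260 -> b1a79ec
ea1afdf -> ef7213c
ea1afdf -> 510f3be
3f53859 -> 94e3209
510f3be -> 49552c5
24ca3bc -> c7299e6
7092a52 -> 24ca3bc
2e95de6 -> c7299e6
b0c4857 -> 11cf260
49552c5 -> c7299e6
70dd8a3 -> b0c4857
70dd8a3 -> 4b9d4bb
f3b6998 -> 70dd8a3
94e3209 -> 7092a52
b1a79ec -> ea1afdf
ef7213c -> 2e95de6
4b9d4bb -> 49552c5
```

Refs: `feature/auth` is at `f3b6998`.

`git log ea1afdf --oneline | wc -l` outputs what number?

6

Walking parent pointers from ea1afdf: reachable set = {2e95de6, 49552c5, 510f3be, c7299e6, ea1afdf, ef7213c}.
That is 6 commits.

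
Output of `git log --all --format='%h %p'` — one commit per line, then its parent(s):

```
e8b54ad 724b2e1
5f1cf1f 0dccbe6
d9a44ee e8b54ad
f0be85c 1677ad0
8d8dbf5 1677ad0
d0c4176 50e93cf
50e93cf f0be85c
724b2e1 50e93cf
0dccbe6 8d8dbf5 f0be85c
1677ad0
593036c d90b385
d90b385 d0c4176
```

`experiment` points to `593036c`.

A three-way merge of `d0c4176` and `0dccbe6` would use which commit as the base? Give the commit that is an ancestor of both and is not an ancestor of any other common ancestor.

Ancestors of d0c4176: {1677ad0, 50e93cf, d0c4176, f0be85c}.
Ancestors of 0dccbe6: {0dccbe6, 1677ad0, 8d8dbf5, f0be85c}.
Common ancestors: {1677ad0, f0be85c}.
Among these, f0be85c is not an ancestor of any other common ancestor — it is the merge base.

f0be85c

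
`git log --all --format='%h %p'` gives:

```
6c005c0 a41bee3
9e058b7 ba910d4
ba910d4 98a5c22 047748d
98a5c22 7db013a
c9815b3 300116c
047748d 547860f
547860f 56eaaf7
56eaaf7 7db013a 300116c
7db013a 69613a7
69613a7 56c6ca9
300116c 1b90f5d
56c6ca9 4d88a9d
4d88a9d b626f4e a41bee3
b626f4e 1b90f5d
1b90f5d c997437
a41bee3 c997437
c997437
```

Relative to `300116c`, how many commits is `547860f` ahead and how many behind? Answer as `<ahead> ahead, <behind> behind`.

8 ahead, 0 behind

Reachable from 547860f: {1b90f5d, 300116c, 4d88a9d, 547860f, 56c6ca9, 56eaaf7, 69613a7, 7db013a, a41bee3, b626f4e, c997437}.
Reachable from 300116c: {1b90f5d, 300116c, c997437}.
Only in 547860f's history (ahead): {4d88a9d, 547860f, 56c6ca9, 56eaaf7, 69613a7, 7db013a, a41bee3, b626f4e} — 8.
Only in 300116c's history (behind): {} — 0.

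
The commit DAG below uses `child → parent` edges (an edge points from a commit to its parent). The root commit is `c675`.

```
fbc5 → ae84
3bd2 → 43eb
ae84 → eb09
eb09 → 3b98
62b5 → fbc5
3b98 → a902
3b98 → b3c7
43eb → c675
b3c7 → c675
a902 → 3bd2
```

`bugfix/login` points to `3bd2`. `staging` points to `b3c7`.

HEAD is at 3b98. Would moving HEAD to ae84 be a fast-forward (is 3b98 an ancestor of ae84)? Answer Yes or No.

Yes

A fast-forward from 3b98 to ae84 is possible iff 3b98 is an ancestor of ae84.
Ancestors of ae84: {3b98, 3bd2, 43eb, a902, ae84, b3c7, c675, eb09}.
3b98 is among them, so fast-forward is possible.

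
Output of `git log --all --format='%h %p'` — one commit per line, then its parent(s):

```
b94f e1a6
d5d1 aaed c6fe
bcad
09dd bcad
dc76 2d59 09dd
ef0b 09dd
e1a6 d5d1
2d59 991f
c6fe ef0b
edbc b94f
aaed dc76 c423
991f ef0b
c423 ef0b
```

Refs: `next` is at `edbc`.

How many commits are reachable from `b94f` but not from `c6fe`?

8

Reachable from b94f: {09dd, 2d59, 991f, aaed, b94f, bcad, c423, c6fe, d5d1, dc76, e1a6, ef0b}.
Reachable from c6fe: {09dd, bcad, c6fe, ef0b}.
In b94f's history but not c6fe's: {2d59, 991f, aaed, b94f, c423, d5d1, dc76, e1a6} — 8 commits.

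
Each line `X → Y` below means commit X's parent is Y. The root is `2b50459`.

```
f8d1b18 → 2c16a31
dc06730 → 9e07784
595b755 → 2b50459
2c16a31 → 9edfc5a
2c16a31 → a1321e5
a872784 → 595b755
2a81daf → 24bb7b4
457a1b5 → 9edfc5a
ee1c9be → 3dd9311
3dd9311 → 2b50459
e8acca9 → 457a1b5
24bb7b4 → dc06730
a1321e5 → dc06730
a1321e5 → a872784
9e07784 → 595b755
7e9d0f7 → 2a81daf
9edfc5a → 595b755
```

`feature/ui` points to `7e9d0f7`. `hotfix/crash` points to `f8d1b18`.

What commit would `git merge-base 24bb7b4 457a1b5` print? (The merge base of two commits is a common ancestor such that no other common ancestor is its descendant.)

Ancestors of 24bb7b4: {24bb7b4, 2b50459, 595b755, 9e07784, dc06730}.
Ancestors of 457a1b5: {2b50459, 457a1b5, 595b755, 9edfc5a}.
Common ancestors: {2b50459, 595b755}.
Among these, 595b755 is not an ancestor of any other common ancestor — it is the merge base.

595b755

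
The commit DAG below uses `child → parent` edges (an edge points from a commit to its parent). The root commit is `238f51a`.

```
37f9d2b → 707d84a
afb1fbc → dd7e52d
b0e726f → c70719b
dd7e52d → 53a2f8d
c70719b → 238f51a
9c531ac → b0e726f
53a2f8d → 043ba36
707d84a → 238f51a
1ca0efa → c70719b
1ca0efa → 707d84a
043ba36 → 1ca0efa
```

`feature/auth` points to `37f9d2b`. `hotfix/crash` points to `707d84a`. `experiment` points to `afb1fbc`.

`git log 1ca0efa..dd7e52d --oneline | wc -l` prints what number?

3

Reachable from dd7e52d: {043ba36, 1ca0efa, 238f51a, 53a2f8d, 707d84a, c70719b, dd7e52d}.
Reachable from 1ca0efa: {1ca0efa, 238f51a, 707d84a, c70719b}.
In dd7e52d's history but not 1ca0efa's: {043ba36, 53a2f8d, dd7e52d} — 3 commits.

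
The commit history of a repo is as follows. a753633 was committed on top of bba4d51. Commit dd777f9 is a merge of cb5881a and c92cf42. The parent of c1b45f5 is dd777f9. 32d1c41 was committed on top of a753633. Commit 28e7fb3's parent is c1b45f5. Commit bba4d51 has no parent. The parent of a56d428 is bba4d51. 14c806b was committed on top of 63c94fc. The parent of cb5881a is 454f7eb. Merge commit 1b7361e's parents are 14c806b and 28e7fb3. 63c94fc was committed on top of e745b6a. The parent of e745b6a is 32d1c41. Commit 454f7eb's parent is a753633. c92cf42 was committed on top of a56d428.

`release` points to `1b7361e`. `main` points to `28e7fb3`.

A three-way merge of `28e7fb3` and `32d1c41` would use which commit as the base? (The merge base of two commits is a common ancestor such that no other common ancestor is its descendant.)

a753633

Ancestors of 28e7fb3: {28e7fb3, 454f7eb, a56d428, a753633, bba4d51, c1b45f5, c92cf42, cb5881a, dd777f9}.
Ancestors of 32d1c41: {32d1c41, a753633, bba4d51}.
Common ancestors: {a753633, bba4d51}.
Among these, a753633 is not an ancestor of any other common ancestor — it is the merge base.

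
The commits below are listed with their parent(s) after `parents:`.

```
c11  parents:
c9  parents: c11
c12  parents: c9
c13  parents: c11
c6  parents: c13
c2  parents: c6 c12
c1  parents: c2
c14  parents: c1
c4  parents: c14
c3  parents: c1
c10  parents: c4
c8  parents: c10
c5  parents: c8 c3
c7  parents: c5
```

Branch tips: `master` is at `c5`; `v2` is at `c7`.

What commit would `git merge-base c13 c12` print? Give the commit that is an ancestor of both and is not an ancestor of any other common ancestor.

Ancestors of c13: {c11, c13}.
Ancestors of c12: {c11, c12, c9}.
Common ancestors: {c11}.
The only common ancestor is c11, so it is the merge base.

c11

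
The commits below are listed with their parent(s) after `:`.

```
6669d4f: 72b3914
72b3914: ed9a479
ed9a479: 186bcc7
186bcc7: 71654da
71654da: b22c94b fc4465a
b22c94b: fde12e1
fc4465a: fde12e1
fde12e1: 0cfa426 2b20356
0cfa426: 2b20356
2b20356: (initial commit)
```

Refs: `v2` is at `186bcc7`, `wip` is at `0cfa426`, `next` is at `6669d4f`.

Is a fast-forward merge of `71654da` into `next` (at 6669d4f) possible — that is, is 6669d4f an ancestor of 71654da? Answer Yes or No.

A fast-forward from 6669d4f to 71654da is possible iff 6669d4f is an ancestor of 71654da.
Ancestors of 71654da: {0cfa426, 2b20356, 71654da, b22c94b, fc4465a, fde12e1}.
6669d4f is not among them, so fast-forward is not possible.

No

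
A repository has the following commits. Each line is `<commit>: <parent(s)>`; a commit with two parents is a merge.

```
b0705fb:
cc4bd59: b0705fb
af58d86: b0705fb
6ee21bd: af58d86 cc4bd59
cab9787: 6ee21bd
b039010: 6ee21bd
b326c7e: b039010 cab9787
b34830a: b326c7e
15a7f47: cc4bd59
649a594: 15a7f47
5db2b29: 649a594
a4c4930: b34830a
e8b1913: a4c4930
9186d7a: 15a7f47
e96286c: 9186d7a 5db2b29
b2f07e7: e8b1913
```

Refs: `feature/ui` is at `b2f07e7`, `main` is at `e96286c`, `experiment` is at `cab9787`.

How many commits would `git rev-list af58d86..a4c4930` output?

Reachable from a4c4930: {6ee21bd, a4c4930, af58d86, b039010, b0705fb, b326c7e, b34830a, cab9787, cc4bd59}.
Reachable from af58d86: {af58d86, b0705fb}.
In a4c4930's history but not af58d86's: {6ee21bd, a4c4930, b039010, b326c7e, b34830a, cab9787, cc4bd59} — 7 commits.

7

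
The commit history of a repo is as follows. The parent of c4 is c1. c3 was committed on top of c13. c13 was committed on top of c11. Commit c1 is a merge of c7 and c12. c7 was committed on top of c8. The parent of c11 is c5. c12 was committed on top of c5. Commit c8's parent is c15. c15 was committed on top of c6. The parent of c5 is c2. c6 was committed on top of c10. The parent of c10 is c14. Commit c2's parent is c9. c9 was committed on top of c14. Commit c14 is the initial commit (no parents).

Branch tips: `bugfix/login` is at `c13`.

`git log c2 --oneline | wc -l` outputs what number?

Walking parent pointers from c2: reachable set = {c14, c2, c9}.
That is 3 commits.

3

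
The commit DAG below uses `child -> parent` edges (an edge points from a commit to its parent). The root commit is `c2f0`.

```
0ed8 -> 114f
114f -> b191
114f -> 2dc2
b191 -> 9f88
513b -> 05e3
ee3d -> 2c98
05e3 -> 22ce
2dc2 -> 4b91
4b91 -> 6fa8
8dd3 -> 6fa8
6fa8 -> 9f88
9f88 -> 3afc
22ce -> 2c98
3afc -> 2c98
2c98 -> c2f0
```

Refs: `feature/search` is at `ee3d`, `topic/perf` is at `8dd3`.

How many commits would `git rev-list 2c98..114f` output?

7

Reachable from 114f: {114f, 2c98, 2dc2, 3afc, 4b91, 6fa8, 9f88, b191, c2f0}.
Reachable from 2c98: {2c98, c2f0}.
In 114f's history but not 2c98's: {114f, 2dc2, 3afc, 4b91, 6fa8, 9f88, b191} — 7 commits.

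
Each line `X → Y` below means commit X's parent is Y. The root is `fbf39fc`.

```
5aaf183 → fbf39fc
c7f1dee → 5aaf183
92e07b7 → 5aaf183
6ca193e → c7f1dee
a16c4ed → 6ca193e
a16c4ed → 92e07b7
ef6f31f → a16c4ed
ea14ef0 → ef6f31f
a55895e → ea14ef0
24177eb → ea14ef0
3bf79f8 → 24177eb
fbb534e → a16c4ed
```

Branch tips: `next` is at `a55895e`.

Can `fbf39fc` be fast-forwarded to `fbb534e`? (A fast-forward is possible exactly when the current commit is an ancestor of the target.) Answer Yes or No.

A fast-forward from fbf39fc to fbb534e is possible iff fbf39fc is an ancestor of fbb534e.
Ancestors of fbb534e: {5aaf183, 6ca193e, 92e07b7, a16c4ed, c7f1dee, fbb534e, fbf39fc}.
fbf39fc is among them, so fast-forward is possible.

Yes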